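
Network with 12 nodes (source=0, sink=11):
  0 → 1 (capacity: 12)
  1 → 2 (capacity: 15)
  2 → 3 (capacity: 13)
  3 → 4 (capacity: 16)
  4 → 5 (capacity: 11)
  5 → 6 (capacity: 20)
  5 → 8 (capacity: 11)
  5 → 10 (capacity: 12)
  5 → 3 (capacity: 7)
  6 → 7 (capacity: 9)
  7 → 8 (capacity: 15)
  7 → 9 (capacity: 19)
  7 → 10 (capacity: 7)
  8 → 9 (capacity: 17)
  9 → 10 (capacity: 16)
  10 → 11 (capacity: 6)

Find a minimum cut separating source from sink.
Min cut value = 6, edges: (10,11)

Min cut value: 6
Partition: S = [0, 1, 2, 3, 4, 5, 6, 7, 8, 9, 10], T = [11]
Cut edges: (10,11)

By max-flow min-cut theorem, max flow = min cut = 6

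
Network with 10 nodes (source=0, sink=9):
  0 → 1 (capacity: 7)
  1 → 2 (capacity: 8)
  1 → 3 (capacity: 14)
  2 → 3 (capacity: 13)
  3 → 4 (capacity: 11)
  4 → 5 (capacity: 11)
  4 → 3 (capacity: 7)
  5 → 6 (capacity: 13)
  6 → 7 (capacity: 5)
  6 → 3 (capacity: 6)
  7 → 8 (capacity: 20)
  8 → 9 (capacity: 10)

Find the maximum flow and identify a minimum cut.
Max flow = 5, Min cut edges: (6,7)

Maximum flow: 5
Minimum cut: (6,7)
Partition: S = [0, 1, 2, 3, 4, 5, 6], T = [7, 8, 9]

Max-flow min-cut theorem verified: both equal 5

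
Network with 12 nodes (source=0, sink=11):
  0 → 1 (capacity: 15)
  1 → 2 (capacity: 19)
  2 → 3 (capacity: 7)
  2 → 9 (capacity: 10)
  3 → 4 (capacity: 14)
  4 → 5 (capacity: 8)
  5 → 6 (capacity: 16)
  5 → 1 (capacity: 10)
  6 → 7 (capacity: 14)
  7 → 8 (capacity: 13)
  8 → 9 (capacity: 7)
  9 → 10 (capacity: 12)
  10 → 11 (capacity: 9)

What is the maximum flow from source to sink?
Maximum flow = 9

Max flow: 9

Flow assignment:
  0 → 1: 9/15
  1 → 2: 9/19
  2 → 3: 5/7
  2 → 9: 4/10
  3 → 4: 5/14
  4 → 5: 5/8
  5 → 6: 5/16
  6 → 7: 5/14
  7 → 8: 5/13
  8 → 9: 5/7
  9 → 10: 9/12
  10 → 11: 9/9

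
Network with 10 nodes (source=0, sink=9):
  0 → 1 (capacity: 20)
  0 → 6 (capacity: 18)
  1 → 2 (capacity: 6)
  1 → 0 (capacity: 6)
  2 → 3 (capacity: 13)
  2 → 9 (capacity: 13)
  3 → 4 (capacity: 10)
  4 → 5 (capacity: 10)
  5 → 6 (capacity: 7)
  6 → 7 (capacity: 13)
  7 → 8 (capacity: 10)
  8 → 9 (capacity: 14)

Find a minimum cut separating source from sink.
Min cut value = 16, edges: (1,2), (7,8)

Min cut value: 16
Partition: S = [0, 1, 3, 4, 5, 6, 7], T = [2, 8, 9]
Cut edges: (1,2), (7,8)

By max-flow min-cut theorem, max flow = min cut = 16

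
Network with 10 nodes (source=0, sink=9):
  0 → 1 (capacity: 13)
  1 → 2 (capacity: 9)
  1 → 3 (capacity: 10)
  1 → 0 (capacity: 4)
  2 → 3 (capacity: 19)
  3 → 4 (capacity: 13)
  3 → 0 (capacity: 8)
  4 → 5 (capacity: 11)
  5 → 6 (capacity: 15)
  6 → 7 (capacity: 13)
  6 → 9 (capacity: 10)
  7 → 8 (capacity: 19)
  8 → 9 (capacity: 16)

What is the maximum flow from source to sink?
Maximum flow = 11

Max flow: 11

Flow assignment:
  0 → 1: 13/13
  1 → 2: 3/9
  1 → 3: 10/10
  2 → 3: 3/19
  3 → 4: 11/13
  3 → 0: 2/8
  4 → 5: 11/11
  5 → 6: 11/15
  6 → 7: 1/13
  6 → 9: 10/10
  7 → 8: 1/19
  8 → 9: 1/16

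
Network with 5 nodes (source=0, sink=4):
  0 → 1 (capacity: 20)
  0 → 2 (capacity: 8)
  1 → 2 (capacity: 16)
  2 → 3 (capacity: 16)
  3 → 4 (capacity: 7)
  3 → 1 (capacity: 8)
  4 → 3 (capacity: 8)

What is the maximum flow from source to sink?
Maximum flow = 7

Max flow: 7

Flow assignment:
  0 → 1: 7/20
  1 → 2: 7/16
  2 → 3: 7/16
  3 → 4: 7/7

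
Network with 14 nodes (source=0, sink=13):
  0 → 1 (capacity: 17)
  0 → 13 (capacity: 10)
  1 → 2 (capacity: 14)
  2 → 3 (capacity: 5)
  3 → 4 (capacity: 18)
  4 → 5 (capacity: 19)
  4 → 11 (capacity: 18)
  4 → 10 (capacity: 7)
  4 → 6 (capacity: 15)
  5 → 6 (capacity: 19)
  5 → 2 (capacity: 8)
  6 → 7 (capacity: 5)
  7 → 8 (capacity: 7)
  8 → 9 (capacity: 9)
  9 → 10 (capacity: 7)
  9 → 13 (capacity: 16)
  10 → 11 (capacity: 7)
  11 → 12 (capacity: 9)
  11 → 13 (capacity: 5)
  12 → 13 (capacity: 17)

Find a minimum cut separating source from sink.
Min cut value = 15, edges: (0,13), (2,3)

Min cut value: 15
Partition: S = [0, 1, 2], T = [3, 4, 5, 6, 7, 8, 9, 10, 11, 12, 13]
Cut edges: (0,13), (2,3)

By max-flow min-cut theorem, max flow = min cut = 15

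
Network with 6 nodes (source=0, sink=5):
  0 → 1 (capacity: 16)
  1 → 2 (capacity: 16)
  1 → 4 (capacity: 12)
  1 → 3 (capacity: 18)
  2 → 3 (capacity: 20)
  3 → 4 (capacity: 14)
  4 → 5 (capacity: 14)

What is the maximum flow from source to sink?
Maximum flow = 14

Max flow: 14

Flow assignment:
  0 → 1: 14/16
  1 → 4: 12/12
  1 → 3: 2/18
  3 → 4: 2/14
  4 → 5: 14/14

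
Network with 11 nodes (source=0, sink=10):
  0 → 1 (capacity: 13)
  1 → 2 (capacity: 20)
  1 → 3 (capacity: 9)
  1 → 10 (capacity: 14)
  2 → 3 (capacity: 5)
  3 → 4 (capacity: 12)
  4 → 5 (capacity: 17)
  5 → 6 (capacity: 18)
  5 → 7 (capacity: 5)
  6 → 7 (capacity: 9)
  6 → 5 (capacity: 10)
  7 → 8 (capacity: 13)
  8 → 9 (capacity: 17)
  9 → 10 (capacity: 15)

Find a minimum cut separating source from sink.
Min cut value = 13, edges: (0,1)

Min cut value: 13
Partition: S = [0], T = [1, 2, 3, 4, 5, 6, 7, 8, 9, 10]
Cut edges: (0,1)

By max-flow min-cut theorem, max flow = min cut = 13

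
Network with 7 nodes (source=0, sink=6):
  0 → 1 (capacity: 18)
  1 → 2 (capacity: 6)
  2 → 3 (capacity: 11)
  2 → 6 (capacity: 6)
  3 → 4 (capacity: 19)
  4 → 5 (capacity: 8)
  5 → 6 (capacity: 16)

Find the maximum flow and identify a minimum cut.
Max flow = 6, Min cut edges: (1,2)

Maximum flow: 6
Minimum cut: (1,2)
Partition: S = [0, 1], T = [2, 3, 4, 5, 6]

Max-flow min-cut theorem verified: both equal 6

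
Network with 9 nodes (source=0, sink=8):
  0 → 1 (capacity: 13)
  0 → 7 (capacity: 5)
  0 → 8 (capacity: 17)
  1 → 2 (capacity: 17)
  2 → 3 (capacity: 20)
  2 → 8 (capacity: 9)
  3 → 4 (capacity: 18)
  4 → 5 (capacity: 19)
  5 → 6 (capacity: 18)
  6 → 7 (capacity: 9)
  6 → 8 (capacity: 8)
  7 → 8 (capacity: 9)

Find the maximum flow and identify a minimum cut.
Max flow = 35, Min cut edges: (0,1), (0,7), (0,8)

Maximum flow: 35
Minimum cut: (0,1), (0,7), (0,8)
Partition: S = [0], T = [1, 2, 3, 4, 5, 6, 7, 8]

Max-flow min-cut theorem verified: both equal 35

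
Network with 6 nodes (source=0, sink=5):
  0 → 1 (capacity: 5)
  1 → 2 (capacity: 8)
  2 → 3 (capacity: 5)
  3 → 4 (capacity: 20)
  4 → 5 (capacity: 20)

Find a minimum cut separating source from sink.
Min cut value = 5, edges: (2,3)

Min cut value: 5
Partition: S = [0, 1, 2], T = [3, 4, 5]
Cut edges: (2,3)

By max-flow min-cut theorem, max flow = min cut = 5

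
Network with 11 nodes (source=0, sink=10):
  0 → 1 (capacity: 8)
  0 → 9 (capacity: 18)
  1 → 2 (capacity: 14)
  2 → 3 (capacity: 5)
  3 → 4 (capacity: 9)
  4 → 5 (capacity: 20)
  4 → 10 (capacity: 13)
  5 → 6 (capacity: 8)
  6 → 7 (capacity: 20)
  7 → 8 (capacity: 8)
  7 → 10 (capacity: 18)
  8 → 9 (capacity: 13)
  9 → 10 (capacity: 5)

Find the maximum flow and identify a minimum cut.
Max flow = 10, Min cut edges: (2,3), (9,10)

Maximum flow: 10
Minimum cut: (2,3), (9,10)
Partition: S = [0, 1, 2, 8, 9], T = [3, 4, 5, 6, 7, 10]

Max-flow min-cut theorem verified: both equal 10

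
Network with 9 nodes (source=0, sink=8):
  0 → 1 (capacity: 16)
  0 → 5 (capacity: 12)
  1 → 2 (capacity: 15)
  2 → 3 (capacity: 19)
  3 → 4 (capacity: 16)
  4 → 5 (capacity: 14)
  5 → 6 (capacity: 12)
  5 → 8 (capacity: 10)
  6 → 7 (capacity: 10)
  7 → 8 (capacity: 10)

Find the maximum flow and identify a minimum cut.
Max flow = 20, Min cut edges: (5,8), (7,8)

Maximum flow: 20
Minimum cut: (5,8), (7,8)
Partition: S = [0, 1, 2, 3, 4, 5, 6, 7], T = [8]

Max-flow min-cut theorem verified: both equal 20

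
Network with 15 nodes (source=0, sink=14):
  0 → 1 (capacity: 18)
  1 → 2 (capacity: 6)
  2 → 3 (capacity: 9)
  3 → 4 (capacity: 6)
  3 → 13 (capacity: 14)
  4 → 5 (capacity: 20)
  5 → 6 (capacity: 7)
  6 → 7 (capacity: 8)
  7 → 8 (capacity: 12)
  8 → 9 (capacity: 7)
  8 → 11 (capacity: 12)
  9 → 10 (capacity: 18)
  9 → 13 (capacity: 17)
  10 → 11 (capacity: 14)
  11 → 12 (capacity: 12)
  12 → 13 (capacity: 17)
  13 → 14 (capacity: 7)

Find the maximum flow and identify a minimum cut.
Max flow = 6, Min cut edges: (1,2)

Maximum flow: 6
Minimum cut: (1,2)
Partition: S = [0, 1], T = [2, 3, 4, 5, 6, 7, 8, 9, 10, 11, 12, 13, 14]

Max-flow min-cut theorem verified: both equal 6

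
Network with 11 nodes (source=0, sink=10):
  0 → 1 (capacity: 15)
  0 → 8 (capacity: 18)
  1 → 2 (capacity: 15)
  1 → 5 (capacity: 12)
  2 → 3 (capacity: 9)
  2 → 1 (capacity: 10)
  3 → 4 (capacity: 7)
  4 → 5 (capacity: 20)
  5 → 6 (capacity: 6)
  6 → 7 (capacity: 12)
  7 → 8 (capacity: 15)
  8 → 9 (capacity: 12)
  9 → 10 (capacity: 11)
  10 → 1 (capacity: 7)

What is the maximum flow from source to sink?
Maximum flow = 11

Max flow: 11

Flow assignment:
  0 → 1: 6/15
  0 → 8: 5/18
  1 → 2: 3/15
  1 → 5: 3/12
  2 → 3: 3/9
  3 → 4: 3/7
  4 → 5: 3/20
  5 → 6: 6/6
  6 → 7: 6/12
  7 → 8: 6/15
  8 → 9: 11/12
  9 → 10: 11/11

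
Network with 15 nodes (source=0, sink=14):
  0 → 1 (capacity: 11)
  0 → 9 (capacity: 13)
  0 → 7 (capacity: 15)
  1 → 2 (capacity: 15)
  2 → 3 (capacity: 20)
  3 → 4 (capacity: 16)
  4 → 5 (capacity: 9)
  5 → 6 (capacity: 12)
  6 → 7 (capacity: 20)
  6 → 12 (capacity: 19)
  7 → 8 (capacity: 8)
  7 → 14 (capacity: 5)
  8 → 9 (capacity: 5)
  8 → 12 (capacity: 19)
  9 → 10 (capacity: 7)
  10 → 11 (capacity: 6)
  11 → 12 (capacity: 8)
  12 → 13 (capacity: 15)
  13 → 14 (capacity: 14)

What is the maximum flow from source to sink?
Maximum flow = 19

Max flow: 19

Flow assignment:
  0 → 1: 9/11
  0 → 9: 6/13
  0 → 7: 4/15
  1 → 2: 9/15
  2 → 3: 9/20
  3 → 4: 9/16
  4 → 5: 9/9
  5 → 6: 9/12
  6 → 7: 9/20
  7 → 8: 8/8
  7 → 14: 5/5
  8 → 12: 8/19
  9 → 10: 6/7
  10 → 11: 6/6
  11 → 12: 6/8
  12 → 13: 14/15
  13 → 14: 14/14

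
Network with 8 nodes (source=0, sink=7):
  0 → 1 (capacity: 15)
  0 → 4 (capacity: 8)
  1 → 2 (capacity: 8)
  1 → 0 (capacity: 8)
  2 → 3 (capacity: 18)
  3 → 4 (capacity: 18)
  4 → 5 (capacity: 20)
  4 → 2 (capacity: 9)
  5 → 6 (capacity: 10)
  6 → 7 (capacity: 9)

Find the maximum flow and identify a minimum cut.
Max flow = 9, Min cut edges: (6,7)

Maximum flow: 9
Minimum cut: (6,7)
Partition: S = [0, 1, 2, 3, 4, 5, 6], T = [7]

Max-flow min-cut theorem verified: both equal 9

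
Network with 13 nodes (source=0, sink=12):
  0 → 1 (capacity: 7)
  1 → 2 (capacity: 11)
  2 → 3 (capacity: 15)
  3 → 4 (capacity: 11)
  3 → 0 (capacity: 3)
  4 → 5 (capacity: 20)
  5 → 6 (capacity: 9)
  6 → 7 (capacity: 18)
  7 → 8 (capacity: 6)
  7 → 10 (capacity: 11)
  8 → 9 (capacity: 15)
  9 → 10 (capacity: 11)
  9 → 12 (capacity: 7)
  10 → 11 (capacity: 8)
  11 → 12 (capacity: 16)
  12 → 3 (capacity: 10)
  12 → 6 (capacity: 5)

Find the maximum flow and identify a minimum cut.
Max flow = 7, Min cut edges: (0,1)

Maximum flow: 7
Minimum cut: (0,1)
Partition: S = [0], T = [1, 2, 3, 4, 5, 6, 7, 8, 9, 10, 11, 12]

Max-flow min-cut theorem verified: both equal 7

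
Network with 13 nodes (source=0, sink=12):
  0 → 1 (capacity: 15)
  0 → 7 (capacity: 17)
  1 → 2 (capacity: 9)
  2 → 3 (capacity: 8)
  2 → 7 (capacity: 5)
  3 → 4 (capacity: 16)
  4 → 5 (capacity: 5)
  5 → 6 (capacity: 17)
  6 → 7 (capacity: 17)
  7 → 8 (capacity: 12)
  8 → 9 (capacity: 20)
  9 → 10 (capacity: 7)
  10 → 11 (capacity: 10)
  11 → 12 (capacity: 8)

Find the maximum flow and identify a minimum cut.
Max flow = 7, Min cut edges: (9,10)

Maximum flow: 7
Minimum cut: (9,10)
Partition: S = [0, 1, 2, 3, 4, 5, 6, 7, 8, 9], T = [10, 11, 12]

Max-flow min-cut theorem verified: both equal 7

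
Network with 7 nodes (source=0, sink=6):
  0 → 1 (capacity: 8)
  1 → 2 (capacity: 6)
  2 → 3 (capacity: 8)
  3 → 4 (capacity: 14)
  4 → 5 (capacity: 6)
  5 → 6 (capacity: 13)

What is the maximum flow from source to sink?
Maximum flow = 6

Max flow: 6

Flow assignment:
  0 → 1: 6/8
  1 → 2: 6/6
  2 → 3: 6/8
  3 → 4: 6/14
  4 → 5: 6/6
  5 → 6: 6/13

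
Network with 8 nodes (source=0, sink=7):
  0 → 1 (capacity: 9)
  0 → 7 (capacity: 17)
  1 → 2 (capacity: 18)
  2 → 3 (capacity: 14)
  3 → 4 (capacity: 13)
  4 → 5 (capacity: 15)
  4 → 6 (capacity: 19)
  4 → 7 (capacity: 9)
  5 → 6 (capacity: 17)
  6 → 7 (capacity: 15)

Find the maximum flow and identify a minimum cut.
Max flow = 26, Min cut edges: (0,1), (0,7)

Maximum flow: 26
Minimum cut: (0,1), (0,7)
Partition: S = [0], T = [1, 2, 3, 4, 5, 6, 7]

Max-flow min-cut theorem verified: both equal 26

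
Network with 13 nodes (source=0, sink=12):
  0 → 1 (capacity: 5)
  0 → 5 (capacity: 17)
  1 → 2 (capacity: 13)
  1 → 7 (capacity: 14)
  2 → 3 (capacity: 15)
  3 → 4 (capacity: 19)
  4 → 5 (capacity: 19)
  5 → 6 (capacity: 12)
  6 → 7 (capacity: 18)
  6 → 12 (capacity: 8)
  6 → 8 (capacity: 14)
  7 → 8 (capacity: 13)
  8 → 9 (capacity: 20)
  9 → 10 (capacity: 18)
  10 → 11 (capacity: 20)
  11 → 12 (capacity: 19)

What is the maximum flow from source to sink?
Maximum flow = 17

Max flow: 17

Flow assignment:
  0 → 1: 5/5
  0 → 5: 12/17
  1 → 7: 5/14
  5 → 6: 12/12
  6 → 12: 8/8
  6 → 8: 4/14
  7 → 8: 5/13
  8 → 9: 9/20
  9 → 10: 9/18
  10 → 11: 9/20
  11 → 12: 9/19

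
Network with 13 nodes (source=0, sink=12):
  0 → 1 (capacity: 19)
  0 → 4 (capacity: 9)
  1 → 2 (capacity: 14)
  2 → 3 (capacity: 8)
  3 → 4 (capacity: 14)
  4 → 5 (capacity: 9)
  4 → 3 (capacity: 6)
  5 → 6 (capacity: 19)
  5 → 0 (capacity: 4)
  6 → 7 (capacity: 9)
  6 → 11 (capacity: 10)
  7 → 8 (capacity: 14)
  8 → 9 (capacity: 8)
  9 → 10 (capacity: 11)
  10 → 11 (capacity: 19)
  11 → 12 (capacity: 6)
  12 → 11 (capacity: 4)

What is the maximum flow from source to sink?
Maximum flow = 6

Max flow: 6

Flow assignment:
  0 → 1: 8/19
  0 → 4: 1/9
  1 → 2: 8/14
  2 → 3: 8/8
  3 → 4: 8/14
  4 → 5: 9/9
  5 → 6: 6/19
  5 → 0: 3/4
  6 → 11: 6/10
  11 → 12: 6/6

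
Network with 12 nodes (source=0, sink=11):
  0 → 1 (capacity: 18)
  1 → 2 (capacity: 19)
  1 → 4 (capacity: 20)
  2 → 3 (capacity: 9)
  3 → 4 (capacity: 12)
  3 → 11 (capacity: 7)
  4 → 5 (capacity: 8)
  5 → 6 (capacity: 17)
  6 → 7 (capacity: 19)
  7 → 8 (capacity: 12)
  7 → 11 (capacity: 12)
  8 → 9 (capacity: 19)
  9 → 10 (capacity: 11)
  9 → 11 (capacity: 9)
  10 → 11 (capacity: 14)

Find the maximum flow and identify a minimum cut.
Max flow = 15, Min cut edges: (3,11), (4,5)

Maximum flow: 15
Minimum cut: (3,11), (4,5)
Partition: S = [0, 1, 2, 3, 4], T = [5, 6, 7, 8, 9, 10, 11]

Max-flow min-cut theorem verified: both equal 15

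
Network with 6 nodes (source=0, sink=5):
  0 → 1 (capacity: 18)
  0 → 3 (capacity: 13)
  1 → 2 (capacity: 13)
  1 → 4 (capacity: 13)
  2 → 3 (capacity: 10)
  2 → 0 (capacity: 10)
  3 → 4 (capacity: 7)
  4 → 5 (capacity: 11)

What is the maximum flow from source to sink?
Maximum flow = 11

Max flow: 11

Flow assignment:
  0 → 1: 9/18
  0 → 3: 7/13
  1 → 2: 5/13
  1 → 4: 4/13
  2 → 0: 5/10
  3 → 4: 7/7
  4 → 5: 11/11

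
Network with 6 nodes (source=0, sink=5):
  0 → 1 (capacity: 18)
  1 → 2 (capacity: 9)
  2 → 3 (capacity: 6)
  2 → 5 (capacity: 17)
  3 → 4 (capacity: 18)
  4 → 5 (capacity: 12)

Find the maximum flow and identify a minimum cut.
Max flow = 9, Min cut edges: (1,2)

Maximum flow: 9
Minimum cut: (1,2)
Partition: S = [0, 1], T = [2, 3, 4, 5]

Max-flow min-cut theorem verified: both equal 9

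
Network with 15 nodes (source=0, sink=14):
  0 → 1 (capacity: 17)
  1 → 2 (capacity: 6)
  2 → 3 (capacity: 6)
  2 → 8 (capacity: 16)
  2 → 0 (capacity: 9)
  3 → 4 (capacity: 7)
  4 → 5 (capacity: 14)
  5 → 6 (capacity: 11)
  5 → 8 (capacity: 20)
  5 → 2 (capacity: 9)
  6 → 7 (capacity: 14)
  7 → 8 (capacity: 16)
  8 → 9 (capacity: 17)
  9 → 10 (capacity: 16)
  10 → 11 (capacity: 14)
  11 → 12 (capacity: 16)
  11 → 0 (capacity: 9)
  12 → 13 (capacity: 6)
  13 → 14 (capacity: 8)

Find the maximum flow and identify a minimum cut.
Max flow = 6, Min cut edges: (12,13)

Maximum flow: 6
Minimum cut: (12,13)
Partition: S = [0, 1, 2, 3, 4, 5, 6, 7, 8, 9, 10, 11, 12], T = [13, 14]

Max-flow min-cut theorem verified: both equal 6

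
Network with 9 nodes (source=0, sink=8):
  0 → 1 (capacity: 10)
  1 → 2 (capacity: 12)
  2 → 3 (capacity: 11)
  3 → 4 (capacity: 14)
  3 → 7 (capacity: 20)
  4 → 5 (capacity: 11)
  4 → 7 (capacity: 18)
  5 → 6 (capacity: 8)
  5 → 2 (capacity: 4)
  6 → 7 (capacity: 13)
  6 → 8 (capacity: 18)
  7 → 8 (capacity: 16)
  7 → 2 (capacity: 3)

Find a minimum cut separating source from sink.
Min cut value = 10, edges: (0,1)

Min cut value: 10
Partition: S = [0], T = [1, 2, 3, 4, 5, 6, 7, 8]
Cut edges: (0,1)

By max-flow min-cut theorem, max flow = min cut = 10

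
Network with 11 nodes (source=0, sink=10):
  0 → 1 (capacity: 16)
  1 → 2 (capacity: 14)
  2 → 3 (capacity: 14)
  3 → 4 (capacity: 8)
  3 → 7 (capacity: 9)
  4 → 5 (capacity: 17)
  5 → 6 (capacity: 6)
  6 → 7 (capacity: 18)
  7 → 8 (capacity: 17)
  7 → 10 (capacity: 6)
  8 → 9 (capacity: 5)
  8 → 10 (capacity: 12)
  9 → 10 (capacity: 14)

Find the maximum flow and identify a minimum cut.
Max flow = 14, Min cut edges: (2,3)

Maximum flow: 14
Minimum cut: (2,3)
Partition: S = [0, 1, 2], T = [3, 4, 5, 6, 7, 8, 9, 10]

Max-flow min-cut theorem verified: both equal 14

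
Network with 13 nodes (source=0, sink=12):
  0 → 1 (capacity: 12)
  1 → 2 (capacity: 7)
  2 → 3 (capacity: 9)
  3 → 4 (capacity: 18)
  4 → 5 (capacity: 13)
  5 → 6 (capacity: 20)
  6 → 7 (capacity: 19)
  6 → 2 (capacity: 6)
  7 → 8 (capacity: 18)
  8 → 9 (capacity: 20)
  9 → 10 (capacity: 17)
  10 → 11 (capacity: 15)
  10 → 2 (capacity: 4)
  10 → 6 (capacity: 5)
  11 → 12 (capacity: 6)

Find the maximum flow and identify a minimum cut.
Max flow = 6, Min cut edges: (11,12)

Maximum flow: 6
Minimum cut: (11,12)
Partition: S = [0, 1, 2, 3, 4, 5, 6, 7, 8, 9, 10, 11], T = [12]

Max-flow min-cut theorem verified: both equal 6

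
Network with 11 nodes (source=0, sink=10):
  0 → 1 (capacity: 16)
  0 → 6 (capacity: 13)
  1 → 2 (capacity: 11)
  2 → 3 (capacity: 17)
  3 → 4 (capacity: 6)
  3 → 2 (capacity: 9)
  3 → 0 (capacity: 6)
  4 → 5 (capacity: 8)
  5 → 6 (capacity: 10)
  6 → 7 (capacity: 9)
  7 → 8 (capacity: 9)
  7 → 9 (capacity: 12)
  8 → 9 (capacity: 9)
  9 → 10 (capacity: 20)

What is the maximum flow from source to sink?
Maximum flow = 9

Max flow: 9

Flow assignment:
  0 → 1: 11/16
  0 → 6: 3/13
  1 → 2: 11/11
  2 → 3: 11/17
  3 → 4: 6/6
  3 → 0: 5/6
  4 → 5: 6/8
  5 → 6: 6/10
  6 → 7: 9/9
  7 → 9: 9/12
  9 → 10: 9/20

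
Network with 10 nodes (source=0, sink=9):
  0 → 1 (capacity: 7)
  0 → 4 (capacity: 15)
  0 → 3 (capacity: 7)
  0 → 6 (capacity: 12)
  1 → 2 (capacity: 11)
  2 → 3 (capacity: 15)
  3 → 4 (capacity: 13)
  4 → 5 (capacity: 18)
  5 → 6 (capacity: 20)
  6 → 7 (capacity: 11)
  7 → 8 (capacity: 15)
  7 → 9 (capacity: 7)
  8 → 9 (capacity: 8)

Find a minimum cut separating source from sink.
Min cut value = 11, edges: (6,7)

Min cut value: 11
Partition: S = [0, 1, 2, 3, 4, 5, 6], T = [7, 8, 9]
Cut edges: (6,7)

By max-flow min-cut theorem, max flow = min cut = 11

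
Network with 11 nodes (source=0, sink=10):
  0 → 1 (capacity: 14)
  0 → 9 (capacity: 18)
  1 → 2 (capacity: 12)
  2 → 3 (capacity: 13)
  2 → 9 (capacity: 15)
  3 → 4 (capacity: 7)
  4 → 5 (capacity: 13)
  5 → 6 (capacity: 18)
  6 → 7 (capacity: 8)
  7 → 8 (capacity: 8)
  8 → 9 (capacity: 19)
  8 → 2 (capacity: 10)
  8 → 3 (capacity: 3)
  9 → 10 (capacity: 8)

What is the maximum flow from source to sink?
Maximum flow = 8

Max flow: 8

Flow assignment:
  0 → 1: 8/14
  1 → 2: 8/12
  2 → 9: 8/15
  9 → 10: 8/8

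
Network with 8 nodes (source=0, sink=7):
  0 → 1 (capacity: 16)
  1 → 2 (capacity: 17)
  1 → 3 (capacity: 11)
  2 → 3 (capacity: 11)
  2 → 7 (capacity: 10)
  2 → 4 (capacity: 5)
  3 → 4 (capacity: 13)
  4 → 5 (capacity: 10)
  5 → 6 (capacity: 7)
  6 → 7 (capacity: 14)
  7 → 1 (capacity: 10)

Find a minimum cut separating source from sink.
Min cut value = 16, edges: (0,1)

Min cut value: 16
Partition: S = [0], T = [1, 2, 3, 4, 5, 6, 7]
Cut edges: (0,1)

By max-flow min-cut theorem, max flow = min cut = 16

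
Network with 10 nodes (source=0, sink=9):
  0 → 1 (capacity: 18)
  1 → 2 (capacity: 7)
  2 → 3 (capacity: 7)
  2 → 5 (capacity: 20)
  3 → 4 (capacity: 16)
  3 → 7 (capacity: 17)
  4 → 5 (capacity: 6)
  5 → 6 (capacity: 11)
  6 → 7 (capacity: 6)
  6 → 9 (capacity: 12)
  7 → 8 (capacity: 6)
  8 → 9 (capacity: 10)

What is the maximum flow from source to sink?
Maximum flow = 7

Max flow: 7

Flow assignment:
  0 → 1: 7/18
  1 → 2: 7/7
  2 → 5: 7/20
  5 → 6: 7/11
  6 → 9: 7/12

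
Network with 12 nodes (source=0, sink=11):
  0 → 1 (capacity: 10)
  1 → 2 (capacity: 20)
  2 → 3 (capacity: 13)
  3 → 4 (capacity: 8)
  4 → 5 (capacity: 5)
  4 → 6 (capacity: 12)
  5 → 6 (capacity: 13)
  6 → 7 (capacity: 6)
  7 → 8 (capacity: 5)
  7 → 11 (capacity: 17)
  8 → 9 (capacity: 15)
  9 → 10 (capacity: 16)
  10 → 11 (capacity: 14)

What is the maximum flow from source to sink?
Maximum flow = 6

Max flow: 6

Flow assignment:
  0 → 1: 6/10
  1 → 2: 6/20
  2 → 3: 6/13
  3 → 4: 6/8
  4 → 6: 6/12
  6 → 7: 6/6
  7 → 11: 6/17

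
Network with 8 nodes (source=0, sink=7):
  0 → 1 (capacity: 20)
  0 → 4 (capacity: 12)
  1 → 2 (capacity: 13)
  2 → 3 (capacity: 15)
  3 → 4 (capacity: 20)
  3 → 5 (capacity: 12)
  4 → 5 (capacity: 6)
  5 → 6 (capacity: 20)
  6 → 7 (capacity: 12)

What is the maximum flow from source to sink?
Maximum flow = 12

Max flow: 12

Flow assignment:
  0 → 1: 12/20
  1 → 2: 12/13
  2 → 3: 12/15
  3 → 5: 12/12
  5 → 6: 12/20
  6 → 7: 12/12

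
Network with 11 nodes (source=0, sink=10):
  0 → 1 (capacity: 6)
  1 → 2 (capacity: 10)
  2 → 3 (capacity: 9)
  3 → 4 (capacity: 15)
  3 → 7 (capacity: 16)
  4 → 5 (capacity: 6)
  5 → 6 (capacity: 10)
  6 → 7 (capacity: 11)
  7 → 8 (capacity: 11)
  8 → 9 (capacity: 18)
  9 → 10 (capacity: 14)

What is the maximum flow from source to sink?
Maximum flow = 6

Max flow: 6

Flow assignment:
  0 → 1: 6/6
  1 → 2: 6/10
  2 → 3: 6/9
  3 → 7: 6/16
  7 → 8: 6/11
  8 → 9: 6/18
  9 → 10: 6/14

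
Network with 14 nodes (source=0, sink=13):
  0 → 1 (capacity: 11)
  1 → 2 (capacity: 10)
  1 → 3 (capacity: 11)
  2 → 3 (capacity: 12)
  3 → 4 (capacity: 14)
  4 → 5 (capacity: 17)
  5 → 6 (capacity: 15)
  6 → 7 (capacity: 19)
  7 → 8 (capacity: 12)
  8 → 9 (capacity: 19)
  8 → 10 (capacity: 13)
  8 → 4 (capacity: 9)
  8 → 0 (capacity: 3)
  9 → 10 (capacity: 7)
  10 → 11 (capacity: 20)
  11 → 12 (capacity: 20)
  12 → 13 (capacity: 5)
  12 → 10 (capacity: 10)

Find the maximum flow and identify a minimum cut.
Max flow = 5, Min cut edges: (12,13)

Maximum flow: 5
Minimum cut: (12,13)
Partition: S = [0, 1, 2, 3, 4, 5, 6, 7, 8, 9, 10, 11, 12], T = [13]

Max-flow min-cut theorem verified: both equal 5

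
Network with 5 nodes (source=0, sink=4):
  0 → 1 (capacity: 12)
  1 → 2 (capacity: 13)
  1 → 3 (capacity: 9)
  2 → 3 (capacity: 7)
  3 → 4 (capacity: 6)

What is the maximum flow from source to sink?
Maximum flow = 6

Max flow: 6

Flow assignment:
  0 → 1: 6/12
  1 → 3: 6/9
  3 → 4: 6/6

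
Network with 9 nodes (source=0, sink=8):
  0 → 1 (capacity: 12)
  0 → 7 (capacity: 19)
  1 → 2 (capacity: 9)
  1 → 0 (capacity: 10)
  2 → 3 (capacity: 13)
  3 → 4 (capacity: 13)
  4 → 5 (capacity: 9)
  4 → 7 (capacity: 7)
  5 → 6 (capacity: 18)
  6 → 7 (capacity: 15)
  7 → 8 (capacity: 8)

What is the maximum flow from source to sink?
Maximum flow = 8

Max flow: 8

Flow assignment:
  0 → 1: 8/12
  1 → 2: 8/9
  2 → 3: 8/13
  3 → 4: 8/13
  4 → 5: 2/9
  4 → 7: 6/7
  5 → 6: 2/18
  6 → 7: 2/15
  7 → 8: 8/8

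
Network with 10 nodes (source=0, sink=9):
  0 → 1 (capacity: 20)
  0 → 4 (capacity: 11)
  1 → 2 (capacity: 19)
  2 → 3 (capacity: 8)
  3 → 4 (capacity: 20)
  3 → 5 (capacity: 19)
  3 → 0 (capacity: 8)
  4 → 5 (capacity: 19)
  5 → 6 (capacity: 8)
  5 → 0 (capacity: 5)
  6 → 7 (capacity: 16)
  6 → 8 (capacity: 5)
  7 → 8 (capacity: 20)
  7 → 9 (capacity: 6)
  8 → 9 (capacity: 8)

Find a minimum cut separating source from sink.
Min cut value = 8, edges: (5,6)

Min cut value: 8
Partition: S = [0, 1, 2, 3, 4, 5], T = [6, 7, 8, 9]
Cut edges: (5,6)

By max-flow min-cut theorem, max flow = min cut = 8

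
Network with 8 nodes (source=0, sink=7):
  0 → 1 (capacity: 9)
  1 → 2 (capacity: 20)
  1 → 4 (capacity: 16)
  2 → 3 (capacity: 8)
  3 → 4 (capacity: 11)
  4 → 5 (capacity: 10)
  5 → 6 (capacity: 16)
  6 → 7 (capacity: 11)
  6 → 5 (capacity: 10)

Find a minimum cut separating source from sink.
Min cut value = 9, edges: (0,1)

Min cut value: 9
Partition: S = [0], T = [1, 2, 3, 4, 5, 6, 7]
Cut edges: (0,1)

By max-flow min-cut theorem, max flow = min cut = 9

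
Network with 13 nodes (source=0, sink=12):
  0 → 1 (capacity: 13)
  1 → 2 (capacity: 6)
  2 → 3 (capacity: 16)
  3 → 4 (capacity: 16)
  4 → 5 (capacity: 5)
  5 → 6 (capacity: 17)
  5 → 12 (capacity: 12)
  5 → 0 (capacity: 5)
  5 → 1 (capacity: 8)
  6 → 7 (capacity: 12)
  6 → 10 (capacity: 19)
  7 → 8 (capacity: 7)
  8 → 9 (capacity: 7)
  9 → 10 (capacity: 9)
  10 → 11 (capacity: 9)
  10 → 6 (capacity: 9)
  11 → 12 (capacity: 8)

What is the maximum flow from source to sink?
Maximum flow = 5

Max flow: 5

Flow assignment:
  0 → 1: 5/13
  1 → 2: 5/6
  2 → 3: 5/16
  3 → 4: 5/16
  4 → 5: 5/5
  5 → 12: 5/12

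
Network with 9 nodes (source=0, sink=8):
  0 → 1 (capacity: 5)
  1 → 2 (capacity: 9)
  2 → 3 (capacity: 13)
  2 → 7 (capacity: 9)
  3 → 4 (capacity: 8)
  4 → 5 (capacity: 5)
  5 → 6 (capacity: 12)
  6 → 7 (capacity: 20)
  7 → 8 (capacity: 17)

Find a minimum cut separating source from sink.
Min cut value = 5, edges: (0,1)

Min cut value: 5
Partition: S = [0], T = [1, 2, 3, 4, 5, 6, 7, 8]
Cut edges: (0,1)

By max-flow min-cut theorem, max flow = min cut = 5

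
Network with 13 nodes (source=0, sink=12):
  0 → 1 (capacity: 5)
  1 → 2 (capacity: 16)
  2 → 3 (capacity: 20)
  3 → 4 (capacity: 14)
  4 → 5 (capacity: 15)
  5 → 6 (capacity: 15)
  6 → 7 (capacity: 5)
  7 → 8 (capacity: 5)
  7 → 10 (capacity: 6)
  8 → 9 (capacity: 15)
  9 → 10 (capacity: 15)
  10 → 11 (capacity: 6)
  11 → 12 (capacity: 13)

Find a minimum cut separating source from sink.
Min cut value = 5, edges: (6,7)

Min cut value: 5
Partition: S = [0, 1, 2, 3, 4, 5, 6], T = [7, 8, 9, 10, 11, 12]
Cut edges: (6,7)

By max-flow min-cut theorem, max flow = min cut = 5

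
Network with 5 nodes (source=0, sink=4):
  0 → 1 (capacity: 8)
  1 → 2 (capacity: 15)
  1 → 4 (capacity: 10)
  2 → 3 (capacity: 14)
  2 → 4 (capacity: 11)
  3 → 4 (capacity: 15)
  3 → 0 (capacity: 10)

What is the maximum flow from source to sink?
Maximum flow = 8

Max flow: 8

Flow assignment:
  0 → 1: 8/8
  1 → 4: 8/10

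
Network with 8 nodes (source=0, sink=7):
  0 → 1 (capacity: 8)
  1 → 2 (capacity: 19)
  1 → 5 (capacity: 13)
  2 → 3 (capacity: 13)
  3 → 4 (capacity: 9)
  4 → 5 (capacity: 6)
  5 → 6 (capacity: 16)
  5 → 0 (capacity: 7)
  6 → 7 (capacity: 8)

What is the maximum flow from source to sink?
Maximum flow = 8

Max flow: 8

Flow assignment:
  0 → 1: 8/8
  1 → 5: 8/13
  5 → 6: 8/16
  6 → 7: 8/8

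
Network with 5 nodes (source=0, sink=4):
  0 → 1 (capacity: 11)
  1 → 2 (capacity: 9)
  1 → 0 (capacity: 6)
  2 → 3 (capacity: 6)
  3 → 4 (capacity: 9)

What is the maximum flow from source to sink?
Maximum flow = 6

Max flow: 6

Flow assignment:
  0 → 1: 6/11
  1 → 2: 6/9
  2 → 3: 6/6
  3 → 4: 6/9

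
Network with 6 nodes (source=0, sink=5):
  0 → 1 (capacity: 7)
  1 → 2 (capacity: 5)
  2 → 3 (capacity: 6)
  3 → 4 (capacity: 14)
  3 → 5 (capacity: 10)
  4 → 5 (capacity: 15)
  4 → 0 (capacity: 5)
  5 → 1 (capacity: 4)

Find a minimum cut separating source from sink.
Min cut value = 5, edges: (1,2)

Min cut value: 5
Partition: S = [0, 1], T = [2, 3, 4, 5]
Cut edges: (1,2)

By max-flow min-cut theorem, max flow = min cut = 5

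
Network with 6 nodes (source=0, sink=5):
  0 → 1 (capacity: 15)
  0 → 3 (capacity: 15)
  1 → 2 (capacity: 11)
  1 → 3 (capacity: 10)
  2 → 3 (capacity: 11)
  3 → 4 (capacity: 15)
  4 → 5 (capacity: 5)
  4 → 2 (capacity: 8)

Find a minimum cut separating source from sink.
Min cut value = 5, edges: (4,5)

Min cut value: 5
Partition: S = [0, 1, 2, 3, 4], T = [5]
Cut edges: (4,5)

By max-flow min-cut theorem, max flow = min cut = 5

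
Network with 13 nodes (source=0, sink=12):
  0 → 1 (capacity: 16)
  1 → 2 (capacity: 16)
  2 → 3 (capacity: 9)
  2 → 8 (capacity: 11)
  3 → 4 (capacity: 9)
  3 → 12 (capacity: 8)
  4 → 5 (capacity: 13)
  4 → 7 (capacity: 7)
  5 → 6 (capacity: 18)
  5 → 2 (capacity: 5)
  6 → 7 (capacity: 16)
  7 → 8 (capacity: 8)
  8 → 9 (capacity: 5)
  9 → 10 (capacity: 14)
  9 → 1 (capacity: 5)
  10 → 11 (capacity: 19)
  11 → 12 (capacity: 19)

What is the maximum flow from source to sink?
Maximum flow = 13

Max flow: 13

Flow assignment:
  0 → 1: 13/16
  1 → 2: 13/16
  2 → 3: 8/9
  2 → 8: 5/11
  3 → 12: 8/8
  8 → 9: 5/5
  9 → 10: 5/14
  10 → 11: 5/19
  11 → 12: 5/19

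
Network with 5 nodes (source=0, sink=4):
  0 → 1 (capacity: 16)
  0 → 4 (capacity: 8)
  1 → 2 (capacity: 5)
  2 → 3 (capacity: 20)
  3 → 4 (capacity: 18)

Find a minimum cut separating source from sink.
Min cut value = 13, edges: (0,4), (1,2)

Min cut value: 13
Partition: S = [0, 1], T = [2, 3, 4]
Cut edges: (0,4), (1,2)

By max-flow min-cut theorem, max flow = min cut = 13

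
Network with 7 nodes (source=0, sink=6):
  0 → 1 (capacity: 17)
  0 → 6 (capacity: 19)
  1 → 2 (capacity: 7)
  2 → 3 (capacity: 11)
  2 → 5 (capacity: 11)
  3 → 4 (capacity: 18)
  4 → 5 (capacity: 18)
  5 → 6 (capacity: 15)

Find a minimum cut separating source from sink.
Min cut value = 26, edges: (0,6), (1,2)

Min cut value: 26
Partition: S = [0, 1], T = [2, 3, 4, 5, 6]
Cut edges: (0,6), (1,2)

By max-flow min-cut theorem, max flow = min cut = 26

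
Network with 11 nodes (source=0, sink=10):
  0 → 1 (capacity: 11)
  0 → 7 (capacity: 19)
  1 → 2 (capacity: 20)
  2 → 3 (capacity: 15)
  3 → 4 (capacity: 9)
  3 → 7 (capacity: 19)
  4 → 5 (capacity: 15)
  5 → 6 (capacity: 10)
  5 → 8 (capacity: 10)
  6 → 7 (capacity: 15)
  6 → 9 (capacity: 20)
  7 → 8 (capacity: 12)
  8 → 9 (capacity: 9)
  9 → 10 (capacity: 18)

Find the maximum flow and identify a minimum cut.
Max flow = 18, Min cut edges: (9,10)

Maximum flow: 18
Minimum cut: (9,10)
Partition: S = [0, 1, 2, 3, 4, 5, 6, 7, 8, 9], T = [10]

Max-flow min-cut theorem verified: both equal 18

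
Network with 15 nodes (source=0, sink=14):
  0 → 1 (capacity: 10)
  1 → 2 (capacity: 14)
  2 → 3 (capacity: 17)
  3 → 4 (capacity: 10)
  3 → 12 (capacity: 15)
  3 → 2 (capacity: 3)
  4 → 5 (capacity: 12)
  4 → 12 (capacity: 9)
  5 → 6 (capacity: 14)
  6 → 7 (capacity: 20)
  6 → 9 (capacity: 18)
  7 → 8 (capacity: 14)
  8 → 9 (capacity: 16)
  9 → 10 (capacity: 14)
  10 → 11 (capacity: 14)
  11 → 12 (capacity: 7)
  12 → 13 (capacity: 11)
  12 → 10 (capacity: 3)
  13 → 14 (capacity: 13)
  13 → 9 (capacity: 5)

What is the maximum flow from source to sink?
Maximum flow = 10

Max flow: 10

Flow assignment:
  0 → 1: 10/10
  1 → 2: 10/14
  2 → 3: 10/17
  3 → 12: 10/15
  12 → 13: 10/11
  13 → 14: 10/13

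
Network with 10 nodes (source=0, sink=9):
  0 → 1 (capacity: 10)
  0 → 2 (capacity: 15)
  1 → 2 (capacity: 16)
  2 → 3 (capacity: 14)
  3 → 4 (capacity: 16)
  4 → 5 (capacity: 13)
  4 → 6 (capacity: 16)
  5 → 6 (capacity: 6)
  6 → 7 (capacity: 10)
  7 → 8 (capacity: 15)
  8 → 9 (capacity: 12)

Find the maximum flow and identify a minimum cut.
Max flow = 10, Min cut edges: (6,7)

Maximum flow: 10
Minimum cut: (6,7)
Partition: S = [0, 1, 2, 3, 4, 5, 6], T = [7, 8, 9]

Max-flow min-cut theorem verified: both equal 10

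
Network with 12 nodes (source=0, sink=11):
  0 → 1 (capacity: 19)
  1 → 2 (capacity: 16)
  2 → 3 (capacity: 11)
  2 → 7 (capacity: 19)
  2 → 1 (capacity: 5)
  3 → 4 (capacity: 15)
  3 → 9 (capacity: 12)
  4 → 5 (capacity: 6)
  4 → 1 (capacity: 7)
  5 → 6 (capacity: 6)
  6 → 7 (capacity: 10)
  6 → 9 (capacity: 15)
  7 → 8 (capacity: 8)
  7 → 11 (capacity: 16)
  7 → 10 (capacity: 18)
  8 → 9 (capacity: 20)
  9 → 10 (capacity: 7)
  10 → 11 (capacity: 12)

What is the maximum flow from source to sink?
Maximum flow = 16

Max flow: 16

Flow assignment:
  0 → 1: 16/19
  1 → 2: 16/16
  2 → 7: 16/19
  7 → 11: 16/16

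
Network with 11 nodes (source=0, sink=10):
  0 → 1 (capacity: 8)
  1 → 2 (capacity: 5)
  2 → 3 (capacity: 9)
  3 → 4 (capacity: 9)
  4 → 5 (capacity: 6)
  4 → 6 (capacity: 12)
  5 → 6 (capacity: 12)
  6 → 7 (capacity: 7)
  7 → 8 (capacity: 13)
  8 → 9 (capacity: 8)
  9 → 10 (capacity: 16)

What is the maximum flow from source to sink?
Maximum flow = 5

Max flow: 5

Flow assignment:
  0 → 1: 5/8
  1 → 2: 5/5
  2 → 3: 5/9
  3 → 4: 5/9
  4 → 6: 5/12
  6 → 7: 5/7
  7 → 8: 5/13
  8 → 9: 5/8
  9 → 10: 5/16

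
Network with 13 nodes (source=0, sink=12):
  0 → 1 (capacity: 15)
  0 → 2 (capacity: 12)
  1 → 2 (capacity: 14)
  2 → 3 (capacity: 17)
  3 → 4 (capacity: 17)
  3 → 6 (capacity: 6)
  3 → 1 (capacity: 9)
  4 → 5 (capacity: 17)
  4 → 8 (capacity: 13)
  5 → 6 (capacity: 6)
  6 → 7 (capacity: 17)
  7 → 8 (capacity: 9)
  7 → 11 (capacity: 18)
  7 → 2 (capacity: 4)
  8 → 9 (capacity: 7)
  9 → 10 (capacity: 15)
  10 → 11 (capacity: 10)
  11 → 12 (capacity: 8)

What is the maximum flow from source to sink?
Maximum flow = 8

Max flow: 8

Flow assignment:
  0 → 1: 8/15
  1 → 2: 13/14
  2 → 3: 17/17
  3 → 4: 11/17
  3 → 6: 1/6
  3 → 1: 5/9
  4 → 5: 6/17
  4 → 8: 5/13
  5 → 6: 6/6
  6 → 7: 7/17
  7 → 11: 3/18
  7 → 2: 4/4
  8 → 9: 5/7
  9 → 10: 5/15
  10 → 11: 5/10
  11 → 12: 8/8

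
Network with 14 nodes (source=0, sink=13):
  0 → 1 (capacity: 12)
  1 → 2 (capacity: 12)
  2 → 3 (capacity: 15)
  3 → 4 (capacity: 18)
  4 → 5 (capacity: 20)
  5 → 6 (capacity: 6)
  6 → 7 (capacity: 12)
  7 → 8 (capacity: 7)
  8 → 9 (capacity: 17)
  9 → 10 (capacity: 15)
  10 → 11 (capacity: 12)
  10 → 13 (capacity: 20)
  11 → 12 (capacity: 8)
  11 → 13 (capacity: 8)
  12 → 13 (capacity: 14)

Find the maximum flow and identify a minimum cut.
Max flow = 6, Min cut edges: (5,6)

Maximum flow: 6
Minimum cut: (5,6)
Partition: S = [0, 1, 2, 3, 4, 5], T = [6, 7, 8, 9, 10, 11, 12, 13]

Max-flow min-cut theorem verified: both equal 6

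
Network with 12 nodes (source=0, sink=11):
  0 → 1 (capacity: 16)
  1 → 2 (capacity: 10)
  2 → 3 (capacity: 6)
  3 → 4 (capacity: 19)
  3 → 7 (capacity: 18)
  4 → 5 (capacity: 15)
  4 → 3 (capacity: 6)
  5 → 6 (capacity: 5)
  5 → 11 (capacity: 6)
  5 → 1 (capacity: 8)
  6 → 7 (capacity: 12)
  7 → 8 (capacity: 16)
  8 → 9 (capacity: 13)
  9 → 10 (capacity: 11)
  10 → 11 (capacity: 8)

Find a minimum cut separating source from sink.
Min cut value = 6, edges: (2,3)

Min cut value: 6
Partition: S = [0, 1, 2], T = [3, 4, 5, 6, 7, 8, 9, 10, 11]
Cut edges: (2,3)

By max-flow min-cut theorem, max flow = min cut = 6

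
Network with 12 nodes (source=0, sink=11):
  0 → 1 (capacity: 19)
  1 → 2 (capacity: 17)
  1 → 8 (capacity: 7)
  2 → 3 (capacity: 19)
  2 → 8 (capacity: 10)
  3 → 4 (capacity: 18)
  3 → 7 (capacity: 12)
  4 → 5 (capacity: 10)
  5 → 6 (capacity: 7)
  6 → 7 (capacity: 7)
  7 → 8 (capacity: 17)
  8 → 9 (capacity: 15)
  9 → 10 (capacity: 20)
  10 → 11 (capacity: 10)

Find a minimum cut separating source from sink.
Min cut value = 10, edges: (10,11)

Min cut value: 10
Partition: S = [0, 1, 2, 3, 4, 5, 6, 7, 8, 9, 10], T = [11]
Cut edges: (10,11)

By max-flow min-cut theorem, max flow = min cut = 10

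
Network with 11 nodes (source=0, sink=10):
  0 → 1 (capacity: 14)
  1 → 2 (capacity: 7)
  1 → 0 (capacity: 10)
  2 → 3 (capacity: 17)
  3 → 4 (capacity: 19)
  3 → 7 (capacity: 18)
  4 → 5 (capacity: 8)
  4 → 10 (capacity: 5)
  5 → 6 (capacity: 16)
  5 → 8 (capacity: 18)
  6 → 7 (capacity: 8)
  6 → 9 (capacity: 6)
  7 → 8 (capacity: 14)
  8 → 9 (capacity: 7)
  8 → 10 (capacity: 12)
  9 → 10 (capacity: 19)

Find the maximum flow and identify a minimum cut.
Max flow = 7, Min cut edges: (1,2)

Maximum flow: 7
Minimum cut: (1,2)
Partition: S = [0, 1], T = [2, 3, 4, 5, 6, 7, 8, 9, 10]

Max-flow min-cut theorem verified: both equal 7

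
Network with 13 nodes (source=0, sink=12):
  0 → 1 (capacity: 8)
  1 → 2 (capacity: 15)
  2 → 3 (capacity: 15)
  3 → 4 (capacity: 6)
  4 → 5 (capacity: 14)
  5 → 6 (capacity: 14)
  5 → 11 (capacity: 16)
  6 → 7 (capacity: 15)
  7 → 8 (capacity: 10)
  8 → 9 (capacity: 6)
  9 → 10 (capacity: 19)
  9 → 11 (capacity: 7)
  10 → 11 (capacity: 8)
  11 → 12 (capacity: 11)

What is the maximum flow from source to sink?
Maximum flow = 6

Max flow: 6

Flow assignment:
  0 → 1: 6/8
  1 → 2: 6/15
  2 → 3: 6/15
  3 → 4: 6/6
  4 → 5: 6/14
  5 → 11: 6/16
  11 → 12: 6/11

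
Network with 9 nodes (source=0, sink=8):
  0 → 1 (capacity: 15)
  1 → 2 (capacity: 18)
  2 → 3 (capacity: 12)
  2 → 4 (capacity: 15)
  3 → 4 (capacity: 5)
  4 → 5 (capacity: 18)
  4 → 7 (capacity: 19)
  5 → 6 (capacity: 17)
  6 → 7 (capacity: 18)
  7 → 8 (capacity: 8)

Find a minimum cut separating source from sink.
Min cut value = 8, edges: (7,8)

Min cut value: 8
Partition: S = [0, 1, 2, 3, 4, 5, 6, 7], T = [8]
Cut edges: (7,8)

By max-flow min-cut theorem, max flow = min cut = 8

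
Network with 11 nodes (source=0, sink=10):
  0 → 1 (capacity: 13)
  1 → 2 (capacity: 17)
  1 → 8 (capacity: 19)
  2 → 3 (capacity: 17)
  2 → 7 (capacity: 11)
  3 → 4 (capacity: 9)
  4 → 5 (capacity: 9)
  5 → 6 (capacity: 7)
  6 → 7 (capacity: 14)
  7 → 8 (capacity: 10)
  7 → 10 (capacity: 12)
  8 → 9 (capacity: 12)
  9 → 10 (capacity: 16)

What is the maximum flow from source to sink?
Maximum flow = 13

Max flow: 13

Flow assignment:
  0 → 1: 13/13
  1 → 2: 11/17
  1 → 8: 2/19
  2 → 7: 11/11
  7 → 10: 11/12
  8 → 9: 2/12
  9 → 10: 2/16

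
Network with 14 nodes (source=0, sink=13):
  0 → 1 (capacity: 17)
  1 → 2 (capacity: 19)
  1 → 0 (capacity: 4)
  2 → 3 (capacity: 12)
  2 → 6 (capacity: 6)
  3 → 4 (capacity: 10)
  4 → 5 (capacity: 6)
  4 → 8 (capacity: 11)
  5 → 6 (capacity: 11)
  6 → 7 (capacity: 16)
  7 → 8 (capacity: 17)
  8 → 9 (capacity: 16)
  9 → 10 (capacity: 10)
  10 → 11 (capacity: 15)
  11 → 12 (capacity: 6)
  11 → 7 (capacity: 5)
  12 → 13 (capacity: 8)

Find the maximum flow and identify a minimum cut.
Max flow = 6, Min cut edges: (11,12)

Maximum flow: 6
Minimum cut: (11,12)
Partition: S = [0, 1, 2, 3, 4, 5, 6, 7, 8, 9, 10, 11], T = [12, 13]

Max-flow min-cut theorem verified: both equal 6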